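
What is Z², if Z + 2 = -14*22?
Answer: 96100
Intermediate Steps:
Z = -310 (Z = -2 - 14*22 = -2 - 308 = -310)
Z² = (-310)² = 96100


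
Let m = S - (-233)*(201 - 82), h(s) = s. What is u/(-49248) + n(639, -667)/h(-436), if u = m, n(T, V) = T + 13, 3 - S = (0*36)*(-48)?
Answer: -5524997/2684016 ≈ -2.0585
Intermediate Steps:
S = 3 (S = 3 - 0*36*(-48) = 3 - 0*(-48) = 3 - 1*0 = 3 + 0 = 3)
n(T, V) = 13 + T
m = 27730 (m = 3 - (-233)*(201 - 82) = 3 - (-233)*119 = 3 - 1*(-27727) = 3 + 27727 = 27730)
u = 27730
u/(-49248) + n(639, -667)/h(-436) = 27730/(-49248) + (13 + 639)/(-436) = 27730*(-1/49248) + 652*(-1/436) = -13865/24624 - 163/109 = -5524997/2684016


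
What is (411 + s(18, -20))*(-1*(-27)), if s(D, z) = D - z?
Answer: 12123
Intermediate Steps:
(411 + s(18, -20))*(-1*(-27)) = (411 + (18 - 1*(-20)))*(-1*(-27)) = (411 + (18 + 20))*27 = (411 + 38)*27 = 449*27 = 12123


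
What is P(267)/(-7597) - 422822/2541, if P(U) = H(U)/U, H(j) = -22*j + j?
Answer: -3212125373/19303977 ≈ -166.40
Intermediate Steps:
H(j) = -21*j
P(U) = -21 (P(U) = (-21*U)/U = -21)
P(267)/(-7597) - 422822/2541 = -21/(-7597) - 422822/2541 = -21*(-1/7597) - 422822*1/2541 = 21/7597 - 422822/2541 = -3212125373/19303977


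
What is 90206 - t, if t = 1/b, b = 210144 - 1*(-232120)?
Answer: 39894866383/442264 ≈ 90206.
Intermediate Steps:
b = 442264 (b = 210144 + 232120 = 442264)
t = 1/442264 ≈ 2.2611e-6
90206 - t = 90206 - 1*1/442264 = 90206 - 1/442264 = 39894866383/442264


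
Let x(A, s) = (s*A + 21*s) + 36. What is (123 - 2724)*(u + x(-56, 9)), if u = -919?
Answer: 3115998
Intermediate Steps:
x(A, s) = 36 + 21*s + A*s (x(A, s) = (A*s + 21*s) + 36 = (21*s + A*s) + 36 = 36 + 21*s + A*s)
(123 - 2724)*(u + x(-56, 9)) = (123 - 2724)*(-919 + (36 + 21*9 - 56*9)) = -2601*(-919 + (36 + 189 - 504)) = -2601*(-919 - 279) = -2601*(-1198) = 3115998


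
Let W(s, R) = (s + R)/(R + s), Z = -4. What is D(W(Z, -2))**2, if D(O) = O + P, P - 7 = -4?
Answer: 16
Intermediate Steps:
P = 3 (P = 7 - 4 = 3)
W(s, R) = 1 (W(s, R) = (R + s)/(R + s) = 1)
D(O) = 3 + O (D(O) = O + 3 = 3 + O)
D(W(Z, -2))**2 = (3 + 1)**2 = 4**2 = 16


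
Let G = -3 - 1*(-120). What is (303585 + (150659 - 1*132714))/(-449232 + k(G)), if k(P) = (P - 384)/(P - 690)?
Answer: -5582930/7800293 ≈ -0.71573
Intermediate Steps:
G = 117 (G = -3 + 120 = 117)
k(P) = (-384 + P)/(-690 + P)
(303585 + (150659 - 1*132714))/(-449232 + k(G)) = (303585 + (150659 - 1*132714))/(-449232 + (-384 + 117)/(-690 + 117)) = (303585 + (150659 - 132714))/(-449232 - 267/(-573)) = (303585 + 17945)/(-449232 - 1/573*(-267)) = 321530/(-449232 + 89/191) = 321530/(-85803223/191) = 321530*(-191/85803223) = -5582930/7800293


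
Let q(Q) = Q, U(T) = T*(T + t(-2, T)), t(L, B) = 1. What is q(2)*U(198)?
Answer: 78804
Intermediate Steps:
U(T) = T*(1 + T) (U(T) = T*(T + 1) = T*(1 + T))
q(2)*U(198) = 2*(198*(1 + 198)) = 2*(198*199) = 2*39402 = 78804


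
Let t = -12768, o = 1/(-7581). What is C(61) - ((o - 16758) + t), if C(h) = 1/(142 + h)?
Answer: 6491262686/219849 ≈ 29526.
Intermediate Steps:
o = -1/7581 ≈ -0.00013191
C(61) - ((o - 16758) + t) = 1/(142 + 61) - ((-1/7581 - 16758) - 12768) = 1/203 - (-127042399/7581 - 12768) = 1/203 - 1*(-223836607/7581) = 1/203 + 223836607/7581 = 6491262686/219849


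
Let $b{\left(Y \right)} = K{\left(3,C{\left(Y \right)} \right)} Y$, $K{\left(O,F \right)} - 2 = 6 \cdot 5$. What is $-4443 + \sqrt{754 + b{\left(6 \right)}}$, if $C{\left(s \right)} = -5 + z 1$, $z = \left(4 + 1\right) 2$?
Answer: $-4443 + \sqrt{946} \approx -4412.2$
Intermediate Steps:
$z = 10$ ($z = 5 \cdot 2 = 10$)
$C{\left(s \right)} = 5$ ($C{\left(s \right)} = -5 + 10 \cdot 1 = -5 + 10 = 5$)
$K{\left(O,F \right)} = 32$ ($K{\left(O,F \right)} = 2 + 6 \cdot 5 = 2 + 30 = 32$)
$b{\left(Y \right)} = 32 Y$
$-4443 + \sqrt{754 + b{\left(6 \right)}} = -4443 + \sqrt{754 + 32 \cdot 6} = -4443 + \sqrt{754 + 192} = -4443 + \sqrt{946}$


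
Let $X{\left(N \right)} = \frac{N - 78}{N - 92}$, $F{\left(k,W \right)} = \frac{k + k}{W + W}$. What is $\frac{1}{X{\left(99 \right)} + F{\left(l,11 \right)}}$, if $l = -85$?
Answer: $- \frac{11}{52} \approx -0.21154$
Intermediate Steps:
$F{\left(k,W \right)} = \frac{k}{W}$ ($F{\left(k,W \right)} = \frac{2 k}{2 W} = 2 k \frac{1}{2 W} = \frac{k}{W}$)
$X{\left(N \right)} = \frac{-78 + N}{-92 + N}$
$\frac{1}{X{\left(99 \right)} + F{\left(l,11 \right)}} = \frac{1}{\frac{-78 + 99}{-92 + 99} - \frac{85}{11}} = \frac{1}{\frac{1}{7} \cdot 21 - \frac{85}{11}} = \frac{1}{3 - \frac{85}{11}} = \frac{1}{- \frac{52}{11}} = - \frac{11}{52}$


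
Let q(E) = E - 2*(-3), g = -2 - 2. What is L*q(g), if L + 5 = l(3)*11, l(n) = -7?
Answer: -164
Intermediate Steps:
g = -4
q(E) = 6 + E (q(E) = E + 6 = 6 + E)
L = -82 (L = -5 - 7*11 = -5 - 77 = -82)
L*q(g) = -82*(6 - 4) = -82*2 = -164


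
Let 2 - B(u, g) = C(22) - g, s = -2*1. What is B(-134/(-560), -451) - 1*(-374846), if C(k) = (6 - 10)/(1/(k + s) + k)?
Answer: 165109157/441 ≈ 3.7440e+5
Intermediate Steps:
s = -2
C(k) = -4/(k + 1/(-2 + k)) (C(k) = (6 - 10)/(1/(k - 2) + k) = -4/(1/(-2 + k) + k) = -4/(k + 1/(-2 + k)))
B(u, g) = 962/441 + g (B(u, g) = 2 - (4*(2 - 1*22)/(1 + 22² - 2*22) - g) = 2 - (4*(2 - 22)/(1 + 484 - 44) - g) = 2 - (4*(-20)/441 - g) = 2 - (4*(1/441)*(-20) - g) = 2 - (-80/441 - g) = 2 + (80/441 + g) = 962/441 + g)
B(-134/(-560), -451) - 1*(-374846) = (962/441 - 451) - 1*(-374846) = -197929/441 + 374846 = 165109157/441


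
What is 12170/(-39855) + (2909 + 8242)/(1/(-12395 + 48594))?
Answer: 3217534393145/7971 ≈ 4.0366e+8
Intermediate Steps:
12170/(-39855) + (2909 + 8242)/(1/(-12395 + 48594)) = 12170*(-1/39855) + 11151/(1/36199) = -2434/7971 + 11151/(1/36199) = -2434/7971 + 11151*36199 = -2434/7971 + 403655049 = 3217534393145/7971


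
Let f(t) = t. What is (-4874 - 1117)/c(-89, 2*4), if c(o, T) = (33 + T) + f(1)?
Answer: -1997/14 ≈ -142.64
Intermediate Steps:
c(o, T) = 34 + T (c(o, T) = (33 + T) + 1 = 34 + T)
(-4874 - 1117)/c(-89, 2*4) = (-4874 - 1117)/(34 + 2*4) = -5991/(34 + 8) = -5991/42 = -5991*1/42 = -1997/14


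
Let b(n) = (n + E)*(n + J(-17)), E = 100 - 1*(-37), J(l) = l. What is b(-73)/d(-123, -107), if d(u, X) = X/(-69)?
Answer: -397440/107 ≈ -3714.4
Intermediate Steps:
d(u, X) = -X/69 (d(u, X) = X*(-1/69) = -X/69)
E = 137 (E = 100 + 37 = 137)
b(n) = (-17 + n)*(137 + n) (b(n) = (n + 137)*(n - 17) = (137 + n)*(-17 + n) = (-17 + n)*(137 + n))
b(-73)/d(-123, -107) = (-2329 + (-73)² + 120*(-73))/((-1/69*(-107))) = (-2329 + 5329 - 8760)/(107/69) = -5760*69/107 = -397440/107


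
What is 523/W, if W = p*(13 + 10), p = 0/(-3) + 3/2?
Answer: 1046/69 ≈ 15.159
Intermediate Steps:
p = 3/2 (p = 0*(-⅓) + 3*(½) = 0 + 3/2 = 3/2 ≈ 1.5000)
W = 69/2 (W = 3*(13 + 10)/2 = (3/2)*23 = 69/2 ≈ 34.500)
523/W = 523/(69/2) = 523*(2/69) = 1046/69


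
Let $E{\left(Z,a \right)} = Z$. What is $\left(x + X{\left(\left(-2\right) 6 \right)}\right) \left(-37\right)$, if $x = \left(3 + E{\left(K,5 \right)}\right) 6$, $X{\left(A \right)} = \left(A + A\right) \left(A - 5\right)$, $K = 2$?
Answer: $-16206$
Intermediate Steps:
$X{\left(A \right)} = 2 A \left(-5 + A\right)$
$x = 30$ ($x = \left(3 + 2\right) 6 = 5 \cdot 6 = 30$)
$\left(x + X{\left(\left(-2\right) 6 \right)}\right) \left(-37\right) = \left(30 + 2 \left(\left(-2\right) 6\right) \left(-5 - 12\right)\right) \left(-37\right) = \left(30 + 2 \left(-12\right) \left(-5 - 12\right)\right) \left(-37\right) = \left(30 + 2 \left(-12\right) \left(-17\right)\right) \left(-37\right) = \left(30 + 408\right) \left(-37\right) = 438 \left(-37\right) = -16206$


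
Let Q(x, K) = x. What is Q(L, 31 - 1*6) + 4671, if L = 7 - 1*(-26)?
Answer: 4704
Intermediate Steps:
L = 33 (L = 7 + 26 = 33)
Q(L, 31 - 1*6) + 4671 = 33 + 4671 = 4704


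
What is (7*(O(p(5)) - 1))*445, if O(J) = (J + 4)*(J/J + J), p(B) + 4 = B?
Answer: 28035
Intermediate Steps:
p(B) = -4 + B
O(J) = (1 + J)*(4 + J) (O(J) = (4 + J)*(1 + J) = (1 + J)*(4 + J))
(7*(O(p(5)) - 1))*445 = (7*((4 + (-4 + 5)² + 5*(-4 + 5)) - 1))*445 = (7*((4 + 1² + 5*1) - 1))*445 = (7*((4 + 1 + 5) - 1))*445 = (7*(10 - 1))*445 = (7*9)*445 = 63*445 = 28035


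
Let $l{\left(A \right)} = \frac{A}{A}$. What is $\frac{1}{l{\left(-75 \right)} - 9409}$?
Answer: $- \frac{1}{9408} \approx -0.00010629$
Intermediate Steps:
$l{\left(A \right)} = 1$
$\frac{1}{l{\left(-75 \right)} - 9409} = \frac{1}{1 - 9409} = \frac{1}{-9408} = - \frac{1}{9408}$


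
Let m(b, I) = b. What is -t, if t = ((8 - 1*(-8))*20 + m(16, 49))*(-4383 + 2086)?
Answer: 771792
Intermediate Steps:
t = -771792 (t = ((8 - 1*(-8))*20 + 16)*(-4383 + 2086) = ((8 + 8)*20 + 16)*(-2297) = (16*20 + 16)*(-2297) = (320 + 16)*(-2297) = 336*(-2297) = -771792)
-t = -1*(-771792) = 771792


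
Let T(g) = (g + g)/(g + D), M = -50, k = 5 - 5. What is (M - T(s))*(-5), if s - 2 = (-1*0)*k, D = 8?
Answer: 252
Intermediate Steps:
k = 0
s = 2 (s = 2 - 1*0*0 = 2 + 0*0 = 2 + 0 = 2)
T(g) = 2*g/(8 + g) (T(g) = (g + g)/(g + 8) = (2*g)/(8 + g) = 2*g/(8 + g))
(M - T(s))*(-5) = (-50 - 2*2/(8 + 2))*(-5) = (-50 - 2*2/10)*(-5) = (-50 - 1*⅖)*(-5) = (-50 - ⅖)*(-5) = -252/5*(-5) = 252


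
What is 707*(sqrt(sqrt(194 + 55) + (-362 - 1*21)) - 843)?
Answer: -596001 + 707*I*sqrt(383 - sqrt(249)) ≈ -5.96e+5 + 13548.0*I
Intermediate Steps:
707*(sqrt(sqrt(194 + 55) + (-362 - 1*21)) - 843) = 707*(sqrt(sqrt(249) + (-362 - 21)) - 843) = 707*(sqrt(sqrt(249) - 383) - 843) = 707*(sqrt(-383 + sqrt(249)) - 843) = 707*(-843 + sqrt(-383 + sqrt(249))) = -596001 + 707*sqrt(-383 + sqrt(249))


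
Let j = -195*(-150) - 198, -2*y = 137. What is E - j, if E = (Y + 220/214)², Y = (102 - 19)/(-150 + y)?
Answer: -63518492786348/2186404081 ≈ -29052.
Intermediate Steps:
y = -137/2 (y = -½*137 = -137/2 ≈ -68.500)
Y = -166/437 (Y = (102 - 19)/(-150 - 137/2) = 83/(-437/2) = 83*(-2/437) = -166/437 ≈ -0.37986)
j = 29052 (j = 29250 - 198 = 29052)
E = 918574864/2186404081 (E = (-166/437 + 220/214)² = (-166/437 + 220*(1/214))² = (-166/437 + 110/107)² = (30308/46759)² = 918574864/2186404081 ≈ 0.42013)
E - j = 918574864/2186404081 - 1*29052 = 918574864/2186404081 - 29052 = -63518492786348/2186404081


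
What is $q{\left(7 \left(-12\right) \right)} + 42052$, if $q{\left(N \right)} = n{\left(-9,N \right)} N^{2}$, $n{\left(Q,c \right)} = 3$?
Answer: $63220$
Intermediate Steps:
$q{\left(N \right)} = 3 N^{2}$
$q{\left(7 \left(-12\right) \right)} + 42052 = 3 \left(7 \left(-12\right)\right)^{2} + 42052 = 3 \left(-84\right)^{2} + 42052 = 3 \cdot 7056 + 42052 = 21168 + 42052 = 63220$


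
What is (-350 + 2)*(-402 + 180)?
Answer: 77256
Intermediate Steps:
(-350 + 2)*(-402 + 180) = -348*(-222) = 77256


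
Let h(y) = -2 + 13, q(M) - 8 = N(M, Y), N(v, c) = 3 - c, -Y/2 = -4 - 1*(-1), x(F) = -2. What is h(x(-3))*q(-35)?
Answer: 55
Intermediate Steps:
Y = 6 (Y = -2*(-4 - 1*(-1)) = -2*(-4 + 1) = -2*(-3) = 6)
q(M) = 5 (q(M) = 8 + (3 - 1*6) = 8 + (3 - 6) = 8 - 3 = 5)
h(y) = 11
h(x(-3))*q(-35) = 11*5 = 55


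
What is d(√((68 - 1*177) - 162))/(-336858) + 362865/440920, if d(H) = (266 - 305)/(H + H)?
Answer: 72573/88184 - 13*I*√271/60859012 ≈ 0.82297 - 3.5164e-6*I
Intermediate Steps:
d(H) = -39/(2*H) (d(H) = -39*1/(2*H) = -39/(2*H))
d(√((68 - 1*177) - 162))/(-336858) + 362865/440920 = -39/(2*√((68 - 1*177) - 162))/(-336858) + 362865/440920 = -39/(2*√((68 - 177) - 162))*(-1/336858) + 362865*(1/440920) = -39/(2*√(-109 - 162))*(-1/336858) + 72573/88184 = -39*(-I*√271/271)/2*(-1/336858) + 72573/88184 = -(-39)*I*√271/542*(-1/336858) + 72573/88184 = (39*I*√271/542)*(-1/336858) + 72573/88184 = -13*I*√271/60859012 + 72573/88184 = 72573/88184 - 13*I*√271/60859012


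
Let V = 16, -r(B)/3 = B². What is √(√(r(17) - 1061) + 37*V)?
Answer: √(592 + 2*I*√482) ≈ 24.348 + 0.9017*I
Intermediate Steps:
r(B) = -3*B²
√(√(r(17) - 1061) + 37*V) = √(√(-3*17² - 1061) + 37*16) = √(√(-3*289 - 1061) + 592) = √(√(-867 - 1061) + 592) = √(√(-1928) + 592) = √(2*I*√482 + 592) = √(592 + 2*I*√482)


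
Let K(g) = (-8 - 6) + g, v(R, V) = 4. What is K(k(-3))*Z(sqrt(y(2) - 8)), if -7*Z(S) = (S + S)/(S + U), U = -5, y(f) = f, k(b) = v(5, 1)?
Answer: 20*sqrt(6)/(7*(sqrt(6) + 5*I)) ≈ 0.553 - 1.1288*I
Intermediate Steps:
k(b) = 4
K(g) = -14 + g
Z(S) = -2*S/(7*(-5 + S)) (Z(S) = -(S + S)/(7*(S - 5)) = -2*S/(7*(-5 + S)))
K(k(-3))*Z(sqrt(y(2) - 8)) = (-14 + 4)*(-2*sqrt(2 - 8)/(-35 + 7*sqrt(2 - 8))) = -(-20)*sqrt(-6)/(-35 + 7*sqrt(-6)) = -(-20)*I*sqrt(6)/(-35 + 7*(I*sqrt(6))) = -(-20)*I*sqrt(6)/(-35 + 7*I*sqrt(6)) = 20*I*sqrt(6)/(-35 + 7*I*sqrt(6))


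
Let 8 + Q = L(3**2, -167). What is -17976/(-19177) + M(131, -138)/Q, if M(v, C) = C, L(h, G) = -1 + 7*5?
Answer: -1089525/249301 ≈ -4.3703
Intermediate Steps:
L(h, G) = 34 (L(h, G) = -1 + 35 = 34)
Q = 26 (Q = -8 + 34 = 26)
-17976/(-19177) + M(131, -138)/Q = -17976/(-19177) - 138/26 = -17976*(-1/19177) - 138*1/26 = 17976/19177 - 69/13 = -1089525/249301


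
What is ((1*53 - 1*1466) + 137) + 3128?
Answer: 1852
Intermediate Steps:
((1*53 - 1*1466) + 137) + 3128 = ((53 - 1466) + 137) + 3128 = (-1413 + 137) + 3128 = -1276 + 3128 = 1852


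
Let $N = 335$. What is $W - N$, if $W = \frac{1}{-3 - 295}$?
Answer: $- \frac{99831}{298} \approx -335.0$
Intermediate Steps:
$W = - \frac{1}{298}$ ($W = \frac{1}{-298} = - \frac{1}{298} \approx -0.0033557$)
$W - N = - \frac{1}{298} - 335 = - \frac{99831}{298}$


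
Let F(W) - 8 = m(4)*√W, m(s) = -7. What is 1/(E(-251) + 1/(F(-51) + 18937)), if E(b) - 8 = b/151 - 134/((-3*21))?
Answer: 606938908671585/5137607525029523 - 1398411*I*√51/5137607525029523 ≈ 0.11814 - 1.9438e-9*I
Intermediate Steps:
E(b) = 638/63 + b/151 (E(b) = 8 + (b/151 - 134/((-3*21))) = 8 + (b*(1/151) - 134/(-63)) = 8 + (b/151 - 134*(-1/63)) = 8 + (b/151 + 134/63) = 8 + (134/63 + b/151) = 638/63 + b/151)
F(W) = 8 - 7*√W
1/(E(-251) + 1/(F(-51) + 18937)) = 1/((638/63 + (1/151)*(-251)) + 1/((8 - 7*I*√51) + 18937)) = 1/((638/63 - 251/151) + 1/((8 - 7*I*√51) + 18937)) = 1/(80525/9513 + 1/((8 - 7*I*√51) + 18937)) = 1/(80525/9513 + 1/(18945 - 7*I*√51))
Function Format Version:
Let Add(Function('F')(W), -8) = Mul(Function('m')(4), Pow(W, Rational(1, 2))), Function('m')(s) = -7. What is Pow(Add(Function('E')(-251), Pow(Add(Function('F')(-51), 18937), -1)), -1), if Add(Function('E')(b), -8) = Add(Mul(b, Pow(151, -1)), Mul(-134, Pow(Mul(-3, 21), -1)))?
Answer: Add(Rational(606938908671585, 5137607525029523), Mul(Rational(-1398411, 5137607525029523), I, Pow(51, Rational(1, 2)))) ≈ Add(0.11814, Mul(-1.9438e-9, I))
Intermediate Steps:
Function('E')(b) = Add(Rational(638, 63), Mul(Rational(1, 151), b)) (Function('E')(b) = Add(8, Add(Mul(b, Pow(151, -1)), Mul(-134, Pow(Mul(-3, 21), -1)))) = Add(8, Add(Mul(b, Rational(1, 151)), Mul(-134, Pow(-63, -1)))) = Add(8, Add(Mul(Rational(1, 151), b), Mul(-134, Rational(-1, 63)))) = Add(8, Add(Mul(Rational(1, 151), b), Rational(134, 63))) = Add(8, Add(Rational(134, 63), Mul(Rational(1, 151), b))) = Add(Rational(638, 63), Mul(Rational(1, 151), b)))
Function('F')(W) = Add(8, Mul(-7, Pow(W, Rational(1, 2))))
Pow(Add(Function('E')(-251), Pow(Add(Function('F')(-51), 18937), -1)), -1) = Pow(Add(Add(Rational(638, 63), Mul(Rational(1, 151), -251)), Pow(Add(Add(8, Mul(-7, Pow(-51, Rational(1, 2)))), 18937), -1)), -1) = Pow(Add(Add(Rational(638, 63), Rational(-251, 151)), Pow(Add(Add(8, Mul(-7, Mul(I, Pow(51, Rational(1, 2))))), 18937), -1)), -1) = Pow(Add(Rational(80525, 9513), Pow(Add(Add(8, Mul(-7, I, Pow(51, Rational(1, 2)))), 18937), -1)), -1) = Pow(Add(Rational(80525, 9513), Pow(Add(18945, Mul(-7, I, Pow(51, Rational(1, 2)))), -1)), -1)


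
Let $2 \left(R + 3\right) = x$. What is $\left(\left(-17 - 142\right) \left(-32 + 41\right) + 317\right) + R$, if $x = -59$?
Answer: $- \frac{2293}{2} \approx -1146.5$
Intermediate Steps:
$R = - \frac{65}{2}$ ($R = -3 + \frac{1}{2} \left(-59\right) = -3 - \frac{59}{2} = - \frac{65}{2} \approx -32.5$)
$\left(\left(-17 - 142\right) \left(-32 + 41\right) + 317\right) + R = \left(\left(-17 - 142\right) \left(-32 + 41\right) + 317\right) - \frac{65}{2} = \left(\left(-159\right) 9 + 317\right) - \frac{65}{2} = \left(-1431 + 317\right) - \frac{65}{2} = -1114 - \frac{65}{2} = - \frac{2293}{2}$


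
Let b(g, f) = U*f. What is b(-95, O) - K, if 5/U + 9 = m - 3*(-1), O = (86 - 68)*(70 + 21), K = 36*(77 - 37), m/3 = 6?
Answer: -1515/2 ≈ -757.50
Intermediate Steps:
m = 18 (m = 3*6 = 18)
K = 1440 (K = 36*40 = 1440)
O = 1638 (O = 18*91 = 1638)
U = 5/12 (U = 5/(-9 + (18 - 3*(-1))) = 5/(-9 + (18 + 3)) = 5/(-9 + 21) = 5/12 ≈ 0.41667)
b(g, f) = 5*f/12
b(-95, O) - K = (5/12)*1638 - 1*1440 = 1365/2 - 1440 = -1515/2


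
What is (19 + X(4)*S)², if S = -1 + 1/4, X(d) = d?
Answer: 256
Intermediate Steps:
S = -¾ (S = -1 + 1*(¼) = -1 + ¼ = -¾ ≈ -0.75000)
(19 + X(4)*S)² = (19 + 4*(-¾))² = (19 - 3)² = 16² = 256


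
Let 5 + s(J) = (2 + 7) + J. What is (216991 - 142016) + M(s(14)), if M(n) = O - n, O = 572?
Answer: 75529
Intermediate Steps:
s(J) = 4 + J (s(J) = -5 + ((2 + 7) + J) = -5 + (9 + J) = 4 + J)
M(n) = 572 - n
(216991 - 142016) + M(s(14)) = (216991 - 142016) + (572 - (4 + 14)) = 74975 + (572 - 1*18) = 74975 + (572 - 18) = 74975 + 554 = 75529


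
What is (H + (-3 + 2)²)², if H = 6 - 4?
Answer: 9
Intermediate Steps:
H = 2
(H + (-3 + 2)²)² = (2 + (-3 + 2)²)² = (2 + (-1)²)² = (2 + 1)² = 3² = 9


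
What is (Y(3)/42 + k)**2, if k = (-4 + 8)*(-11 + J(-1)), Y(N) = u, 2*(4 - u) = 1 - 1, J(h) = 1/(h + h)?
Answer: 929296/441 ≈ 2107.2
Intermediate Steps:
J(h) = 1/(2*h)
u = 4 (u = 4 - (1 - 1)/2 = 4 - 1/2*0 = 4 + 0 = 4)
Y(N) = 4
k = -46 (k = (-4 + 8)*(-11 + (1/2)/(-1)) = 4*(-11 + (1/2)*(-1)) = 4*(-11 - 1/2) = 4*(-23/2) = -46)
(Y(3)/42 + k)**2 = (4/42 - 46)**2 = (4*(1/42) - 46)**2 = (2/21 - 46)**2 = (-964/21)**2 = 929296/441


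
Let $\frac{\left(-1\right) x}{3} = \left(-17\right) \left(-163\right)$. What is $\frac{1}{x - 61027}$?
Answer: $- \frac{1}{69340} \approx -1.4422 \cdot 10^{-5}$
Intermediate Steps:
$x = -8313$ ($x = - 3 \left(\left(-17\right) \left(-163\right)\right) = \left(-3\right) 2771 = -8313$)
$\frac{1}{x - 61027} = \frac{1}{-8313 - 61027} = \frac{1}{-69340} = - \frac{1}{69340}$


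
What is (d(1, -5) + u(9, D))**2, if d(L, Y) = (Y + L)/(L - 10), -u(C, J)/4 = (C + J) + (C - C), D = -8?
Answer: 1024/81 ≈ 12.642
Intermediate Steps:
u(C, J) = -4*C - 4*J (u(C, J) = -4*((C + J) + (C - C)) = -4*((C + J) + 0) = -4*(C + J) = -4*C - 4*J)
d(L, Y) = (L + Y)/(-10 + L)
(d(1, -5) + u(9, D))**2 = ((1 - 5)/(-10 + 1) + (-4*9 - 4*(-8)))**2 = (-4/(-9) + (-36 + 32))**2 = (-1/9*(-4) - 4)**2 = (4/9 - 4)**2 = (-32/9)**2 = 1024/81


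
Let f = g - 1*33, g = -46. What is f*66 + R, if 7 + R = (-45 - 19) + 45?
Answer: -5240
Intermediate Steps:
R = -26 (R = -7 + ((-45 - 19) + 45) = -7 + (-64 + 45) = -7 - 19 = -26)
f = -79 (f = -46 - 1*33 = -46 - 33 = -79)
f*66 + R = -79*66 - 26 = -5214 - 26 = -5240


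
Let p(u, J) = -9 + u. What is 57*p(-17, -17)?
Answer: -1482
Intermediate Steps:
57*p(-17, -17) = 57*(-9 - 17) = 57*(-26) = -1482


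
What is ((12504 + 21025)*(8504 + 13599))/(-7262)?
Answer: -741091487/7262 ≈ -1.0205e+5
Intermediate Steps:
((12504 + 21025)*(8504 + 13599))/(-7262) = (33529*22103)*(-1/7262) = 741091487*(-1/7262) = -741091487/7262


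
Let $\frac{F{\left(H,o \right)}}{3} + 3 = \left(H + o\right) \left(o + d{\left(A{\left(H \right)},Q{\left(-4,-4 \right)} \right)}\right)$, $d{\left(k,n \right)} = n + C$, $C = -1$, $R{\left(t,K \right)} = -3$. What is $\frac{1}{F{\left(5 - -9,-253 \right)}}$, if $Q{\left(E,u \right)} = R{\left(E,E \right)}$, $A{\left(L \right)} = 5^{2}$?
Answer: $\frac{1}{184260} \approx 5.4271 \cdot 10^{-6}$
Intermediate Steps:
$A{\left(L \right)} = 25$
$Q{\left(E,u \right)} = -3$
$d{\left(k,n \right)} = -1 + n$ ($d{\left(k,n \right)} = n - 1 = -1 + n$)
$F{\left(H,o \right)} = -9 + 3 \left(-4 + o\right) \left(H + o\right)$ ($F{\left(H,o \right)} = -9 + 3 \left(H + o\right) \left(o - 4\right) = -9 + 3 \left(H + o\right) \left(-4 + o\right) = -9 + 3 \left(-4 + o\right) \left(H + o\right)$)
$\frac{1}{F{\left(5 - -9,-253 \right)}} = \frac{1}{-9 - 12 \left(5 - -9\right) - -3036 + 3 \left(-253\right)^{2} + 3 \left(5 - -9\right) \left(-253\right)} = \frac{1}{-9 - 12 \left(5 + 9\right) + 3036 + 3 \cdot 64009 + 3 \left(5 + 9\right) \left(-253\right)} = \frac{1}{-9 - 168 + 3036 + 192027 + 3 \cdot 14 \left(-253\right)} = \frac{1}{-9 - 168 + 3036 + 192027 - 10626} = \frac{1}{184260}$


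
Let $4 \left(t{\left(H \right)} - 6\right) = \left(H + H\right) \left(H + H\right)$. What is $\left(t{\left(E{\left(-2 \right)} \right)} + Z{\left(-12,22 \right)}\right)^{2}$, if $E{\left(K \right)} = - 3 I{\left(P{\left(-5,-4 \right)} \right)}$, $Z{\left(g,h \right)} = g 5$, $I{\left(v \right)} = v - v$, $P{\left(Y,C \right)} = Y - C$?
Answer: $2916$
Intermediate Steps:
$I{\left(v \right)} = 0$
$Z{\left(g,h \right)} = 5 g$
$E{\left(K \right)} = 0$ ($E{\left(K \right)} = \left(-3\right) 0 = 0$)
$t{\left(H \right)} = 6 + H^{2}$ ($t{\left(H \right)} = 6 + \frac{\left(H + H\right) \left(H + H\right)}{4} = 6 + \frac{2 H 2 H}{4} = 6 + \frac{4 H^{2}}{4} = 6 + H^{2}$)
$\left(t{\left(E{\left(-2 \right)} \right)} + Z{\left(-12,22 \right)}\right)^{2} = \left(\left(6 + 0^{2}\right) + 5 \left(-12\right)\right)^{2} = \left(\left(6 + 0\right) - 60\right)^{2} = \left(6 - 60\right)^{2} = \left(-54\right)^{2} = 2916$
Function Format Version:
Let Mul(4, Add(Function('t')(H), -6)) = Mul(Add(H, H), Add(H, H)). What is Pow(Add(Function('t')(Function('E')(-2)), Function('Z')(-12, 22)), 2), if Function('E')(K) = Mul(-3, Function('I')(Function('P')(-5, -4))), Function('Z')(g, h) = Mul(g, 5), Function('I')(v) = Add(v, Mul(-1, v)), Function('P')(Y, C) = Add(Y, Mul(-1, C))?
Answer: 2916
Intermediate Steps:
Function('I')(v) = 0
Function('Z')(g, h) = Mul(5, g)
Function('E')(K) = 0 (Function('E')(K) = Mul(-3, 0) = 0)
Function('t')(H) = Add(6, Pow(H, 2)) (Function('t')(H) = Add(6, Mul(Rational(1, 4), Mul(Add(H, H), Add(H, H)))) = Add(6, Mul(Rational(1, 4), Mul(Mul(2, H), Mul(2, H)))) = Add(6, Mul(Rational(1, 4), Mul(4, Pow(H, 2)))) = Add(6, Pow(H, 2)))
Pow(Add(Function('t')(Function('E')(-2)), Function('Z')(-12, 22)), 2) = Pow(Add(Add(6, Pow(0, 2)), Mul(5, -12)), 2) = Pow(Add(Add(6, 0), -60), 2) = Pow(Add(6, -60), 2) = Pow(-54, 2) = 2916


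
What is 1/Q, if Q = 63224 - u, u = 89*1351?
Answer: -1/57015 ≈ -1.7539e-5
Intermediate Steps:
u = 120239
Q = -57015 (Q = 63224 - 1*120239 = 63224 - 120239 = -57015)
1/Q = 1/(-57015) = -1/57015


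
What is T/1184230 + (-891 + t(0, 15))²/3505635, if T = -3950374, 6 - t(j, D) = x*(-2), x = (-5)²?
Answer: -1302289459574/415147813605 ≈ -3.1369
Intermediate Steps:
x = 25
t(j, D) = 56 (t(j, D) = 6 - 25*(-2) = 6 - 1*(-50) = 6 + 50 = 56)
T/1184230 + (-891 + t(0, 15))²/3505635 = -3950374/1184230 + (-891 + 56)²/3505635 = -3950374*1/1184230 + (-835)²*(1/3505635) = -1975187/592115 + 697225*(1/3505635) = -1975187/592115 + 139445/701127 = -1302289459574/415147813605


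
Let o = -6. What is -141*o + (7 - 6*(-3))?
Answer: 871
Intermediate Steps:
-141*o + (7 - 6*(-3)) = -141*(-6) + (7 - 6*(-3)) = 846 + (7 + 18) = 846 + 25 = 871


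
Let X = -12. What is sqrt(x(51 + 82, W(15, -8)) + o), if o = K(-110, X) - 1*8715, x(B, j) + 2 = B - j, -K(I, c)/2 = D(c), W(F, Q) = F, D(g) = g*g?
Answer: I*sqrt(8887) ≈ 94.271*I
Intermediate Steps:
D(g) = g**2
K(I, c) = -2*c**2
x(B, j) = -2 + B - j (x(B, j) = -2 + (B - j) = -2 + B - j)
o = -9003 (o = -2*(-12)**2 - 1*8715 = -2*144 - 8715 = -288 - 8715 = -9003)
sqrt(x(51 + 82, W(15, -8)) + o) = sqrt((-2 + (51 + 82) - 1*15) - 9003) = sqrt((-2 + 133 - 15) - 9003) = sqrt(116 - 9003) = sqrt(-8887) = I*sqrt(8887)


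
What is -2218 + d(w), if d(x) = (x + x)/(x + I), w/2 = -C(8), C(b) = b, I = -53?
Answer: -153010/69 ≈ -2217.5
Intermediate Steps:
w = -16 (w = 2*(-1*8) = 2*(-8) = -16)
d(x) = 2*x/(-53 + x) (d(x) = (x + x)/(x - 53) = (2*x)/(-53 + x) = 2*x/(-53 + x))
-2218 + d(w) = -2218 + 2*(-16)/(-53 - 16) = -2218 + 2*(-16)/(-69) = -2218 + 2*(-16)*(-1/69) = -2218 + 32/69 = -153010/69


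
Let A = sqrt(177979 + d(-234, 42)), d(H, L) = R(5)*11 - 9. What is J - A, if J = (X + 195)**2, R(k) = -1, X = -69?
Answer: 15876 - sqrt(177959) ≈ 15454.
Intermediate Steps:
J = 15876 (J = (-69 + 195)**2 = 126**2 = 15876)
d(H, L) = -20 (d(H, L) = -1*11 - 9 = -11 - 9 = -20)
A = sqrt(177959) (A = sqrt(177979 - 20) = sqrt(177959) ≈ 421.85)
J - A = 15876 - sqrt(177959)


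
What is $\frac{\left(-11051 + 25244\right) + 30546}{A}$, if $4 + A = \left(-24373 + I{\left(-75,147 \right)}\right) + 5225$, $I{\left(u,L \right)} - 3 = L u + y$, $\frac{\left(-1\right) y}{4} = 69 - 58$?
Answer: $- \frac{44739}{30218} \approx -1.4805$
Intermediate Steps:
$y = -44$ ($y = - 4 \left(69 - 58\right) = \left(-4\right) 11 = -44$)
$I{\left(u,L \right)} = -41 + L u$ ($I{\left(u,L \right)} = 3 + \left(L u - 44\right) = 3 + \left(-44 + L u\right) = -41 + L u$)
$A = -30218$ ($A = -4 + \left(\left(-24373 + \left(-41 + 147 \left(-75\right)\right)\right) + 5225\right) = -4 + \left(\left(-24373 - 11066\right) + 5225\right) = -4 + \left(-35439 + 5225\right) = -4 - 30214 = -30218$)
$\frac{\left(-11051 + 25244\right) + 30546}{A} = \frac{\left(-11051 + 25244\right) + 30546}{-30218} = \left(14193 + 30546\right) \left(- \frac{1}{30218}\right) = 44739 \left(- \frac{1}{30218}\right) = - \frac{44739}{30218}$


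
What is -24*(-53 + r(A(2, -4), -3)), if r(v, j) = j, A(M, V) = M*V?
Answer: 1344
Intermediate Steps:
-24*(-53 + r(A(2, -4), -3)) = -24*(-53 - 3) = -24*(-56) = 1344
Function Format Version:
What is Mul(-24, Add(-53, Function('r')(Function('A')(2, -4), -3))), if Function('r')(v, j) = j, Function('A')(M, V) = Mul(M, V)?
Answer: 1344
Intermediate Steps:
Mul(-24, Add(-53, Function('r')(Function('A')(2, -4), -3))) = Mul(-24, Add(-53, -3)) = Mul(-24, -56) = 1344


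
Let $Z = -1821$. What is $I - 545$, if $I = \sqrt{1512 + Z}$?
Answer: $-545 + i \sqrt{309} \approx -545.0 + 17.578 i$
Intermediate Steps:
$I = i \sqrt{309}$ ($I = \sqrt{1512 - 1821} = \sqrt{-309} = i \sqrt{309} \approx 17.578 i$)
$I - 545 = i \sqrt{309} - 545 = -545 + i \sqrt{309}$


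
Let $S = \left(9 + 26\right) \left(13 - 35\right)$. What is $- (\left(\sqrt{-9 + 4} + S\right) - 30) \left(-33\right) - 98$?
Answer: $-26498 + 33 i \sqrt{5} \approx -26498.0 + 73.79 i$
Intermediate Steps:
$S = -770$ ($S = 35 \left(13 - 35\right) = 35 \left(-22\right) = -770$)
$- (\left(\sqrt{-9 + 4} + S\right) - 30) \left(-33\right) - 98 = - (\left(\sqrt{-9 + 4} - 770\right) - 30) \left(-33\right) - 98 = - (\left(\sqrt{-5} - 770\right) - 30) \left(-33\right) - 98 = - (\left(i \sqrt{5} - 770\right) - 30) \left(-33\right) - 98 = - (\left(-770 + i \sqrt{5}\right) - 30) \left(-33\right) - 98 = - (-800 + i \sqrt{5}) \left(-33\right) - 98 = \left(800 - i \sqrt{5}\right) \left(-33\right) - 98 = \left(-26400 + 33 i \sqrt{5}\right) - 98 = -26498 + 33 i \sqrt{5}$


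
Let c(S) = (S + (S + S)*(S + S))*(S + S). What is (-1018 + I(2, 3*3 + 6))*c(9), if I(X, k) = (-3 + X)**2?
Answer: -6095898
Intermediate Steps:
c(S) = 2*S*(S + 4*S**2) (c(S) = (S + (2*S)*(2*S))*(2*S) = (S + 4*S**2)*(2*S) = 2*S*(S + 4*S**2))
(-1018 + I(2, 3*3 + 6))*c(9) = (-1018 + (-3 + 2)**2)*(9**2*(2 + 8*9)) = (-1018 + (-1)**2)*(81*(2 + 72)) = (-1018 + 1)*(81*74) = -1017*5994 = -6095898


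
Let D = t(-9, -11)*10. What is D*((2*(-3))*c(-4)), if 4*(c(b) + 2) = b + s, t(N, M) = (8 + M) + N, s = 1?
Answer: -1980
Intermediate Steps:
t(N, M) = 8 + M + N
c(b) = -7/4 + b/4 (c(b) = -2 + (b + 1)/4 = -2 + (1 + b)/4 = -2 + (¼ + b/4) = -7/4 + b/4)
D = -120 (D = (8 - 11 - 9)*10 = -12*10 = -120)
D*((2*(-3))*c(-4)) = -120*2*(-3)*(-7/4 + (¼)*(-4)) = -(-720)*(-7/4 - 1) = -(-720)*(-11)/4 = -120*33/2 = -1980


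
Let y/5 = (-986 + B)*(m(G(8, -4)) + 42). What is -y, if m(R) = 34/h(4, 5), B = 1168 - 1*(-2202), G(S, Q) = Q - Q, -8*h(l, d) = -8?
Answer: -905920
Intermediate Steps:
h(l, d) = 1 (h(l, d) = -1/8*(-8) = 1)
G(S, Q) = 0
B = 3370 (B = 1168 + 2202 = 3370)
m(R) = 34 (m(R) = 34/1 = 34*1 = 34)
y = 905920 (y = 5*((-986 + 3370)*(34 + 42)) = 5*(2384*76) = 5*181184 = 905920)
-y = -1*905920 = -905920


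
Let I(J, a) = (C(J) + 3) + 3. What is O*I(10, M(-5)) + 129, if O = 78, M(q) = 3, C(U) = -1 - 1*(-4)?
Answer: 831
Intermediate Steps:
C(U) = 3 (C(U) = -1 + 4 = 3)
I(J, a) = 9 (I(J, a) = (3 + 3) + 3 = 6 + 3 = 9)
O*I(10, M(-5)) + 129 = 78*9 + 129 = 702 + 129 = 831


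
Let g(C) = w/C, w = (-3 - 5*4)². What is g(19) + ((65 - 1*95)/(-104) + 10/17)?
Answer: 482361/16796 ≈ 28.719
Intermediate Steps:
w = 529 (w = (-3 - 20)² = (-23)² = 529)
g(C) = 529/C
g(19) + ((65 - 1*95)/(-104) + 10/17) = 529/19 + ((65 - 1*95)/(-104) + 10/17) = 529*(1/19) + ((65 - 95)*(-1/104) + 10*(1/17)) = 529/19 + (-30*(-1/104) + 10/17) = 529/19 + (15/52 + 10/17) = 529/19 + 775/884 = 482361/16796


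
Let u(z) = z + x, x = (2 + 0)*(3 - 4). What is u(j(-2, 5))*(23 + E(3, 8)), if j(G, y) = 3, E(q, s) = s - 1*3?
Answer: 28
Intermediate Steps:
E(q, s) = -3 + s (E(q, s) = s - 3 = -3 + s)
x = -2 (x = 2*(-1) = -2)
u(z) = -2 + z (u(z) = z - 2 = -2 + z)
u(j(-2, 5))*(23 + E(3, 8)) = (-2 + 3)*(23 + (-3 + 8)) = 1*(23 + 5) = 1*28 = 28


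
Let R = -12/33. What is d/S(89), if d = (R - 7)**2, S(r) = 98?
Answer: 6561/11858 ≈ 0.55330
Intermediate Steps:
R = -4/11 (R = -12*1/33 = -4/11 ≈ -0.36364)
d = 6561/121 (d = (-4/11 - 7)**2 = (-81/11)**2 = 6561/121 ≈ 54.223)
d/S(89) = (6561/121)/98 = (6561/121)*(1/98) = 6561/11858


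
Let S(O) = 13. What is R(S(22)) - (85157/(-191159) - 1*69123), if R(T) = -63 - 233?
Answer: 13156985650/191159 ≈ 68828.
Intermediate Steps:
R(T) = -296
R(S(22)) - (85157/(-191159) - 1*69123) = -296 - (85157/(-191159) - 1*69123) = -296 - (85157*(-1/191159) - 69123) = -296 - (-85157/191159 - 69123) = -296 - 1*(-13213568714/191159) = -296 + 13213568714/191159 = 13156985650/191159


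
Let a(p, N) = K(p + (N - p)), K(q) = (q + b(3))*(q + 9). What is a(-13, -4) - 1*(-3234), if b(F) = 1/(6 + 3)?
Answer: 28931/9 ≈ 3214.6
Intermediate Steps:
b(F) = ⅑ (b(F) = 1/9 = ⅑)
K(q) = (9 + q)*(⅑ + q) (K(q) = (q + ⅑)*(q + 9) = (⅑ + q)*(9 + q) = (9 + q)*(⅑ + q))
a(p, N) = 1 + N² + 82*N/9 (a(p, N) = 1 + (p + (N - p))² + 82*(p + (N - p))/9 = 1 + N² + 82*N/9)
a(-13, -4) - 1*(-3234) = (1 + (-4)² + (82/9)*(-4)) - 1*(-3234) = (1 + 16 - 328/9) + 3234 = -175/9 + 3234 = 28931/9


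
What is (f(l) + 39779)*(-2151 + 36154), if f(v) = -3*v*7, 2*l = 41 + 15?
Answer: 1332611573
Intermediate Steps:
l = 28 (l = (41 + 15)/2 = (½)*56 = 28)
f(v) = -21*v
(f(l) + 39779)*(-2151 + 36154) = (-21*28 + 39779)*(-2151 + 36154) = (-588 + 39779)*34003 = 39191*34003 = 1332611573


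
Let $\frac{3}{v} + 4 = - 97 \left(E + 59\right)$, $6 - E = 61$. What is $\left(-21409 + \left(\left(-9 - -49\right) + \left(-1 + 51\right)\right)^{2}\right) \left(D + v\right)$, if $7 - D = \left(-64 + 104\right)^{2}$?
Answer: $\frac{8310924831}{392} \approx 2.1201 \cdot 10^{7}$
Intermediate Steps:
$E = -55$ ($E = 6 - 61 = -55$)
$D = -1593$ ($D = 7 - \left(-64 + 104\right)^{2} = 7 - 40^{2} = 7 - 1600 = -1593$)
$v = - \frac{3}{392}$ ($v = \frac{3}{-4 - 97 \left(-55 + 59\right)} = \frac{3}{-4 - 388} = \frac{3}{-392} = 3 \left(- \frac{1}{392}\right) = - \frac{3}{392} \approx -0.0076531$)
$\left(-21409 + \left(\left(-9 - -49\right) + \left(-1 + 51\right)\right)^{2}\right) \left(D + v\right) = \left(-21409 + \left(\left(-9 - -49\right) + \left(-1 + 51\right)\right)^{2}\right) \left(-1593 - \frac{3}{392}\right) = \left(-21409 + \left(\left(-9 + 49\right) + 50\right)^{2}\right) \left(- \frac{624459}{392}\right) = \left(-21409 + \left(40 + 50\right)^{2}\right) \left(- \frac{624459}{392}\right) = \left(-21409 + 90^{2}\right) \left(- \frac{624459}{392}\right) = \left(-21409 + 8100\right) \left(- \frac{624459}{392}\right) = \left(-13309\right) \left(- \frac{624459}{392}\right) = \frac{8310924831}{392}$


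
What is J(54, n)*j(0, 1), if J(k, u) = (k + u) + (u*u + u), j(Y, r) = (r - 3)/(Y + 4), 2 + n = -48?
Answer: -1227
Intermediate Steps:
n = -50 (n = -2 - 48 = -50)
j(Y, r) = (-3 + r)/(4 + Y)
J(k, u) = k + u² + 2*u (J(k, u) = (k + u) + (u² + u) = (k + u) + (u + u²) = k + u² + 2*u)
J(54, n)*j(0, 1) = (54 + (-50)² + 2*(-50))*((-3 + 1)/(4 + 0)) = (54 + 2500 - 100)*(-2/4) = 2454*((¼)*(-2)) = 2454*(-½) = -1227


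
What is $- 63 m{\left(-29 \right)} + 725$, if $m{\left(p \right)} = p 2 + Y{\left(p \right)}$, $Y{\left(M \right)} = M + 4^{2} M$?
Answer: $35438$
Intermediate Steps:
$Y{\left(M \right)} = 17 M$ ($Y{\left(M \right)} = M + 16 M = 17 M$)
$m{\left(p \right)} = 19 p$ ($m{\left(p \right)} = p 2 + 17 p = 2 p + 17 p = 19 p$)
$- 63 m{\left(-29 \right)} + 725 = - 63 \cdot 19 \left(-29\right) + 725 = \left(-63\right) \left(-551\right) + 725 = 34713 + 725 = 35438$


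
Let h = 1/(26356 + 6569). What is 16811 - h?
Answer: 553502174/32925 ≈ 16811.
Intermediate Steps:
h = 1/32925 ≈ 3.0372e-5
16811 - h = 16811 - 1*1/32925 = 16811 - 1/32925 = 553502174/32925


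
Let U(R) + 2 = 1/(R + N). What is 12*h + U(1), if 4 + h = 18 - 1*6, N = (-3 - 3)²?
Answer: 3479/37 ≈ 94.027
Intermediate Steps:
N = 36 (N = (-6)² = 36)
h = 8 (h = -4 + (18 - 1*6) = -4 + (18 - 6) = -4 + 12 = 8)
U(R) = -2 + 1/(36 + R) (U(R) = -2 + 1/(R + 36) = -2 + 1/(36 + R))
12*h + U(1) = 12*8 + (-71 - 2*1)/(36 + 1) = 96 + (-71 - 2)/37 = 96 + (1/37)*(-73) = 96 - 73/37 = 3479/37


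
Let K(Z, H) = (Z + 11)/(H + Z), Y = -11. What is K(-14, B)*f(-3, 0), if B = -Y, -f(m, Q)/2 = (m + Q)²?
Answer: -18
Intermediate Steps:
f(m, Q) = -2*(Q + m)² (f(m, Q) = -2*(m + Q)² = -2*(Q + m)²)
B = 11 (B = -1*(-11) = 11)
K(Z, H) = (11 + Z)/(H + Z)
K(-14, B)*f(-3, 0) = ((11 - 14)/(11 - 14))*(-2*(0 - 3)²) = (-3/(-3))*(-2*(-3)²) = (-⅓*(-3))*(-2*9) = 1*(-18) = -18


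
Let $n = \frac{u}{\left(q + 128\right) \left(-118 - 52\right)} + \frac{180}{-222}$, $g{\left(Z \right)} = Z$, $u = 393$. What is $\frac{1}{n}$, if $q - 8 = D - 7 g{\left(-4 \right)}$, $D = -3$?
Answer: $- \frac{1012690}{835641} \approx -1.2119$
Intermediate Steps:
$q = 33$ ($q = 8 - -25 = 8 + \left(-3 + 28\right) = 8 + 25 = 33$)
$n = - \frac{835641}{1012690}$ ($n = \frac{393}{\left(33 + 128\right) \left(-118 - 52\right)} + \frac{180}{-222} = \frac{393}{161 \left(-170\right)} + 180 \left(- \frac{1}{222}\right) = \frac{393}{-27370} - \frac{30}{37} = 393 \left(- \frac{1}{27370}\right) - \frac{30}{37} = - \frac{393}{27370} - \frac{30}{37} = - \frac{835641}{1012690} \approx -0.82517$)
$\frac{1}{n} = \frac{1}{- \frac{835641}{1012690}} = - \frac{1012690}{835641}$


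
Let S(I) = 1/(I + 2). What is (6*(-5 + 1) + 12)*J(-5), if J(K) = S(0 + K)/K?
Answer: -4/5 ≈ -0.80000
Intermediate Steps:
S(I) = 1/(2 + I)
J(K) = 1/(K*(2 + K)) (J(K) = 1/((2 + (0 + K))*K) = 1/((2 + K)*K) = 1/(K*(2 + K)))
(6*(-5 + 1) + 12)*J(-5) = (6*(-5 + 1) + 12)*(1/((-5)*(2 - 5))) = (6*(-4) + 12)*(-1/5/(-3)) = (-24 + 12)*(-1/5*(-1/3)) = -12*1/15 = -4/5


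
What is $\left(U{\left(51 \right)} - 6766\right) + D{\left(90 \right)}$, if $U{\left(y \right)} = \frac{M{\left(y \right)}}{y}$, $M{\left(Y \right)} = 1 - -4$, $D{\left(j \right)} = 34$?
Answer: $- \frac{343327}{51} \approx -6731.9$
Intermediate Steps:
$M{\left(Y \right)} = 5$ ($M{\left(Y \right)} = 1 + 4 = 5$)
$U{\left(y \right)} = \frac{5}{y}$
$\left(U{\left(51 \right)} - 6766\right) + D{\left(90 \right)} = \left(\frac{5}{51} - 6766\right) + 34 = - \frac{345061}{51} + 34 = - \frac{343327}{51}$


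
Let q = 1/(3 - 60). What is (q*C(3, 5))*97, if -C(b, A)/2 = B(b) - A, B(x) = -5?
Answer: -1940/57 ≈ -34.035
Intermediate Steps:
C(b, A) = 10 + 2*A (C(b, A) = -2*(-5 - A) = 10 + 2*A)
q = -1/57 (q = 1/(-57) = -1/57 ≈ -0.017544)
(q*C(3, 5))*97 = -(10 + 2*5)/57*97 = -(10 + 10)/57*97 = -1/57*20*97 = -20/57*97 = -1940/57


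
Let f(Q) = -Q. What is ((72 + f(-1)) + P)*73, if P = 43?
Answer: 8468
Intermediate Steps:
((72 + f(-1)) + P)*73 = ((72 - 1*(-1)) + 43)*73 = ((72 + 1) + 43)*73 = (73 + 43)*73 = 116*73 = 8468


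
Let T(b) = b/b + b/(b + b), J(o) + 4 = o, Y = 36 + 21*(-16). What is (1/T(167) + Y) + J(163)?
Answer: -421/3 ≈ -140.33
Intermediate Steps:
Y = -300 (Y = 36 - 336 = -300)
J(o) = -4 + o
T(b) = 3/2 (T(b) = 1 + b/((2*b)) = 1 + b*(1/(2*b)) = 1 + ½ = 3/2)
(1/T(167) + Y) + J(163) = (1/(3/2) - 300) + (-4 + 163) = (⅔ - 300) + 159 = -898/3 + 159 = -421/3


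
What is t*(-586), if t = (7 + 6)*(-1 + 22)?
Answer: -159978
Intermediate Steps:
t = 273 (t = 13*21 = 273)
t*(-586) = 273*(-586) = -159978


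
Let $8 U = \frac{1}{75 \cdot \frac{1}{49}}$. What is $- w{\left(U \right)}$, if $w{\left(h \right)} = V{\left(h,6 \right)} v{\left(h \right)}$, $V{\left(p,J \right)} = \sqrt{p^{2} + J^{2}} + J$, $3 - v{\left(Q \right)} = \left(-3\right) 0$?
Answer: $-18 - \frac{\sqrt{12962401}}{200} \approx -36.002$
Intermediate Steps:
$v{\left(Q \right)} = 3$ ($v{\left(Q \right)} = 3 - \left(-3\right) 0 = 3 - 0 = 3 + 0 = 3$)
$V{\left(p,J \right)} = J + \sqrt{J^{2} + p^{2}}$ ($V{\left(p,J \right)} = \sqrt{J^{2} + p^{2}} + J = J + \sqrt{J^{2} + p^{2}}$)
$U = \frac{49}{600}$ ($U = \frac{1}{8 \cdot \frac{75}{49}} = \frac{1}{8} \cdot \frac{49}{75} = \frac{49}{600} \approx 0.081667$)
$w{\left(h \right)} = 18 + 3 \sqrt{36 + h^{2}}$ ($w{\left(h \right)} = \left(6 + \sqrt{6^{2} + h^{2}}\right) 3 = \left(6 + \sqrt{36 + h^{2}}\right) 3 = 18 + 3 \sqrt{36 + h^{2}}$)
$- w{\left(U \right)} = - (18 + 3 \sqrt{36 + \left(\frac{49}{600}\right)^{2}}) = - (18 + 3 \sqrt{36 + \frac{2401}{360000}}) = - (18 + 3 \sqrt{\frac{12962401}{360000}}) = - (18 + 3 \frac{\sqrt{12962401}}{600}) = - (18 + \frac{\sqrt{12962401}}{200}) = -18 - \frac{\sqrt{12962401}}{200}$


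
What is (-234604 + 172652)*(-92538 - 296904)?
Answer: 24126710784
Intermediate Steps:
(-234604 + 172652)*(-92538 - 296904) = -61952*(-389442) = 24126710784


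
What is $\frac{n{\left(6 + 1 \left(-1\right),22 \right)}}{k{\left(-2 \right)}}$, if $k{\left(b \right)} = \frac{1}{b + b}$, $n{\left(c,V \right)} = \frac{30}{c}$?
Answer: $-24$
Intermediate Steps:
$k{\left(b \right)} = \frac{1}{2 b}$
$\frac{n{\left(6 + 1 \left(-1\right),22 \right)}}{k{\left(-2 \right)}} = \frac{30 \frac{1}{6 + 1 \left(-1\right)}}{\frac{1}{2} \frac{1}{-2}} = \frac{30 \frac{1}{6 - 1}}{\frac{1}{2} \left(- \frac{1}{2}\right)} = \frac{30 \cdot \frac{1}{5}}{- \frac{1}{4}} = 30 \cdot \frac{1}{5} \left(-4\right) = 6 \left(-4\right) = -24$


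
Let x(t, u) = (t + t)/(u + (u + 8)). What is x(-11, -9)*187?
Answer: 2057/5 ≈ 411.40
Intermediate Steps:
x(t, u) = 2*t/(8 + 2*u) (x(t, u) = (2*t)/(u + (8 + u)) = (2*t)/(8 + 2*u) = 2*t/(8 + 2*u))
x(-11, -9)*187 = -11/(4 - 9)*187 = -11/(-5)*187 = -11*(-⅕)*187 = (11/5)*187 = 2057/5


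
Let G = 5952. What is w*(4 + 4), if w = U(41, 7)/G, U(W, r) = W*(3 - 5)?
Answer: -41/372 ≈ -0.11022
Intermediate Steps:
U(W, r) = -2*W (U(W, r) = W*(-2) = -2*W)
w = -41/2976 (w = -2*41/5952 = -82*1/5952 = -41/2976 ≈ -0.013777)
w*(4 + 4) = -41*(4 + 4)/2976 = -41/2976*8 = -41/372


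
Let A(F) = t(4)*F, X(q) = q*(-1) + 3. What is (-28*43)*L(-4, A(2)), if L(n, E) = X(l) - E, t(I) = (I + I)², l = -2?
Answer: 148092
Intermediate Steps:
t(I) = 4*I² (t(I) = (2*I)² = 4*I²)
X(q) = 3 - q (X(q) = -q + 3 = 3 - q)
A(F) = 64*F (A(F) = (4*4²)*F = (4*16)*F = 64*F)
L(n, E) = 5 - E (L(n, E) = (3 - 1*(-2)) - E = (3 + 2) - E = 5 - E)
(-28*43)*L(-4, A(2)) = (-28*43)*(5 - 64*2) = -1204*(5 - 1*128) = -1204*(5 - 128) = -1204*(-123) = 148092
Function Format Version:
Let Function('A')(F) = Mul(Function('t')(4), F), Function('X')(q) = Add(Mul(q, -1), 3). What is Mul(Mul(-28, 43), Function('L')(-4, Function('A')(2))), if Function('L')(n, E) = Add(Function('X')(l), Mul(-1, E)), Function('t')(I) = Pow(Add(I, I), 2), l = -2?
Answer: 148092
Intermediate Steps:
Function('t')(I) = Mul(4, Pow(I, 2)) (Function('t')(I) = Pow(Mul(2, I), 2) = Mul(4, Pow(I, 2)))
Function('X')(q) = Add(3, Mul(-1, q)) (Function('X')(q) = Add(Mul(-1, q), 3) = Add(3, Mul(-1, q)))
Function('A')(F) = Mul(64, F) (Function('A')(F) = Mul(Mul(4, Pow(4, 2)), F) = Mul(Mul(4, 16), F) = Mul(64, F))
Function('L')(n, E) = Add(5, Mul(-1, E)) (Function('L')(n, E) = Add(Add(3, Mul(-1, -2)), Mul(-1, E)) = Add(Add(3, 2), Mul(-1, E)) = Add(5, Mul(-1, E)))
Mul(Mul(-28, 43), Function('L')(-4, Function('A')(2))) = Mul(Mul(-28, 43), Add(5, Mul(-1, Mul(64, 2)))) = Mul(-1204, Add(5, Mul(-1, 128))) = Mul(-1204, Add(5, -128)) = Mul(-1204, -123) = 148092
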